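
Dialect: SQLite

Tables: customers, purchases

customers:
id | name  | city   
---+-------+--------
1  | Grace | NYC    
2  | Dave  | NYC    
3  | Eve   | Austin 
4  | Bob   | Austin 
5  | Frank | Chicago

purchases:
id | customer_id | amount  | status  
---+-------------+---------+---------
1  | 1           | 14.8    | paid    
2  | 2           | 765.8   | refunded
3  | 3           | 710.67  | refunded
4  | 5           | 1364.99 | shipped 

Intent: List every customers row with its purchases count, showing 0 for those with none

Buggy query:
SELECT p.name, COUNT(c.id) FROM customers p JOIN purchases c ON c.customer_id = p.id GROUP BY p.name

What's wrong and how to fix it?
Bug: An inner join excludes parents with zero children

Fix: Use LEFT JOIN so parents without children still appear (COUNT(c.id) gives 0)

Corrected query:
SELECT p.name, COUNT(c.id) FROM customers p LEFT JOIN purchases c ON c.customer_id = p.id GROUP BY p.name

Result:
name  | COUNT(c.id)
------+------------
Bob   | 0          
Dave  | 1          
Eve   | 1          
Frank | 1          
Grace | 1          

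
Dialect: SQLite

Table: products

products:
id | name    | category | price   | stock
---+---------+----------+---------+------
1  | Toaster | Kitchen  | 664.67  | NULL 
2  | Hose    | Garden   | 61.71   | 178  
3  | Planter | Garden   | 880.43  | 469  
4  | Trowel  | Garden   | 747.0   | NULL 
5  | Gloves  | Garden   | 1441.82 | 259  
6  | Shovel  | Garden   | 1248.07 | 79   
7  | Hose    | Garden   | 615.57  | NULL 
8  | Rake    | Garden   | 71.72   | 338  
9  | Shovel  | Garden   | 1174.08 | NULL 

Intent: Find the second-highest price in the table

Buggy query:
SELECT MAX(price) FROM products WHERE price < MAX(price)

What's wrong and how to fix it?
Bug: MAX(price) on the right of the comparison is an aggregate-in-WHERE error

Fix: Compute the overall MAX in a subquery, then take MAX of rows below it

Corrected query:
SELECT MAX(price) FROM products WHERE price < (SELECT MAX(price) FROM products)

Result:
MAX(price)
----------
1248.07   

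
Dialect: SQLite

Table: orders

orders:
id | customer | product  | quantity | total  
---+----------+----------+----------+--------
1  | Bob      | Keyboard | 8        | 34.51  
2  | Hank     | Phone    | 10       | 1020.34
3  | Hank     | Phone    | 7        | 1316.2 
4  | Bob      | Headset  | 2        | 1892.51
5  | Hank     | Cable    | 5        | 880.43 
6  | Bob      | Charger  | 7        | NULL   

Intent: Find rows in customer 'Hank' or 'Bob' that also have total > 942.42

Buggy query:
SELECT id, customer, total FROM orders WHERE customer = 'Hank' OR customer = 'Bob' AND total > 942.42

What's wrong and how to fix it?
Bug: Without parentheses, AND is evaluated before OR, so the total filter only applies to the 'Bob' branch

Fix: Group the OR with parentheses (or use IN), then AND the threshold

Corrected query:
SELECT id, customer, total FROM orders WHERE (customer = 'Hank' OR customer = 'Bob') AND total > 942.42

Result:
id | customer | total  
---+----------+--------
2  | Hank     | 1020.34
3  | Hank     | 1316.2 
4  | Bob      | 1892.51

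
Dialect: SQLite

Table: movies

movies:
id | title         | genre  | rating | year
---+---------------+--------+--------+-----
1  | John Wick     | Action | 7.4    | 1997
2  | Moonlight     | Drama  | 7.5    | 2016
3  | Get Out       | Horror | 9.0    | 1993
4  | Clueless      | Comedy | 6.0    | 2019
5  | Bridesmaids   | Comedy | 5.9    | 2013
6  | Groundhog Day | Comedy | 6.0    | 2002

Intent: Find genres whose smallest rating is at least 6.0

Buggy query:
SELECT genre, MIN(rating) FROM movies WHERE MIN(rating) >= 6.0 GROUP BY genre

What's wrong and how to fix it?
Bug: Aggregates like MIN are computed per group after WHERE runs

Fix: Replace WHERE with HAVING after the GROUP BY

Corrected query:
SELECT genre, MIN(rating) FROM movies GROUP BY genre HAVING MIN(rating) >= 6.0

Result:
genre  | MIN(rating)
-------+------------
Action | 7.4        
Drama  | 7.5        
Horror | 9          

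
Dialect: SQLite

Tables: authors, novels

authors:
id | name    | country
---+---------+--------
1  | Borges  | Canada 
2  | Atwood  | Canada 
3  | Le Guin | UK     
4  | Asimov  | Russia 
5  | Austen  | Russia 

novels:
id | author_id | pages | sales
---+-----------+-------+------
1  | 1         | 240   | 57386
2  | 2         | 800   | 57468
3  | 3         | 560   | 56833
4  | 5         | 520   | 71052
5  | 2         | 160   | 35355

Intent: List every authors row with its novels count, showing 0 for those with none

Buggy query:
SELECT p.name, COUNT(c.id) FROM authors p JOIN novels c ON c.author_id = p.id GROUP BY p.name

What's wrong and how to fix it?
Bug: INNER JOIN drops authors rows that have no matching novels rows

Fix: Use LEFT JOIN so parents without children still appear (COUNT(c.id) gives 0)

Corrected query:
SELECT p.name, COUNT(c.id) FROM authors p LEFT JOIN novels c ON c.author_id = p.id GROUP BY p.name

Result:
name    | COUNT(c.id)
--------+------------
Asimov  | 0          
Atwood  | 2          
Austen  | 1          
Borges  | 1          
Le Guin | 1          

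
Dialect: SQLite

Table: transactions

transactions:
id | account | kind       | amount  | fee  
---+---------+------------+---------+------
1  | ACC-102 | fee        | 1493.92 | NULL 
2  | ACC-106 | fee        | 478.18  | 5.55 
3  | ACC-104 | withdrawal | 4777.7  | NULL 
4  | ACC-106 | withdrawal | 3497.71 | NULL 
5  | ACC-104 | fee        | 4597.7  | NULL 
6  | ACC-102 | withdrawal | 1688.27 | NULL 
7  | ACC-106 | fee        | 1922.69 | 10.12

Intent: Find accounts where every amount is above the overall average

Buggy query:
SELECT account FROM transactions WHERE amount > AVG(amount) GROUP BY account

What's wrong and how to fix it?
Bug: WHERE evaluates per row before aggregation, so AVG() is unavailable

Fix: Compute the overall average in a scalar subquery and compare each group's MIN against it in HAVING

Corrected query:
SELECT account FROM transactions GROUP BY account HAVING MIN(amount) > (SELECT AVG(amount) FROM transactions)

Result:
account
-------
ACC-104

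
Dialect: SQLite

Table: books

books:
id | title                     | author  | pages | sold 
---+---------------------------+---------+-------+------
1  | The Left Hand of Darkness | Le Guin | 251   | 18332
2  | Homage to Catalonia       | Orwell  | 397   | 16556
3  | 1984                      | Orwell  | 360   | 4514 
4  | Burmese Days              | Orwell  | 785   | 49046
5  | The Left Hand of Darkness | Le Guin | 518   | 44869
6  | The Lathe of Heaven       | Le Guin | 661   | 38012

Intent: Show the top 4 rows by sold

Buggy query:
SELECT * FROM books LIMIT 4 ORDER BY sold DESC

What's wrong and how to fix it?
Bug: LIMIT must come after ORDER BY

Fix: Swap the clauses: ORDER BY first, then LIMIT

Corrected query:
SELECT * FROM books ORDER BY sold DESC LIMIT 4

Result:
id | title                     | author  | pages | sold 
---+---------------------------+---------+-------+------
4  | Burmese Days              | Orwell  | 785   | 49046
5  | The Left Hand of Darkness | Le Guin | 518   | 44869
6  | The Lathe of Heaven       | Le Guin | 661   | 38012
1  | The Left Hand of Darkness | Le Guin | 251   | 18332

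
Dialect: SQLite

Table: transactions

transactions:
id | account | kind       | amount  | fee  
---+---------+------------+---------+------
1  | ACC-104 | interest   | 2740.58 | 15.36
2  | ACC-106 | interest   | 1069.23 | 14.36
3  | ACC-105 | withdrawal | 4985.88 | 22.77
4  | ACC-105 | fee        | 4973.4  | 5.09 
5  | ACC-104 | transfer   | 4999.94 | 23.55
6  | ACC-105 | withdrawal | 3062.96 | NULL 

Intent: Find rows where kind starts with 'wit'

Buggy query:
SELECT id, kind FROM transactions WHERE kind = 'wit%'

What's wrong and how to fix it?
Bug: Wildcards only work with LIKE; '=' treats '%' as a literal character

Fix: Use LIKE for wildcard pattern matching

Corrected query:
SELECT id, kind FROM transactions WHERE kind LIKE 'wit%'

Result:
id | kind      
---+-----------
3  | withdrawal
6  | withdrawal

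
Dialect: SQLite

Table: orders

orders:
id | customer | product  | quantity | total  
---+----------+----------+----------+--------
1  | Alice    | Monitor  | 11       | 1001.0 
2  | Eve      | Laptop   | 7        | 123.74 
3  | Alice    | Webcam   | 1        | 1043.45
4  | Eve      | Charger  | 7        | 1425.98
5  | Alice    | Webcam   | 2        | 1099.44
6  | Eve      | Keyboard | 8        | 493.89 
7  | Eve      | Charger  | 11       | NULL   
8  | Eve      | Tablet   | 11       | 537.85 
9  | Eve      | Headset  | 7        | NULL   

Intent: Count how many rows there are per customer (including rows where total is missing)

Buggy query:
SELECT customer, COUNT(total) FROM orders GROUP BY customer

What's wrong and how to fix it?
Bug: COUNT(column) counts non-NULL values only; rows with NULL total aren't counted

Fix: Replace COUNT(total) with COUNT(*)

Corrected query:
SELECT customer, COUNT(*) FROM orders GROUP BY customer

Result:
customer | COUNT(*)
---------+---------
Alice    | 3       
Eve      | 6       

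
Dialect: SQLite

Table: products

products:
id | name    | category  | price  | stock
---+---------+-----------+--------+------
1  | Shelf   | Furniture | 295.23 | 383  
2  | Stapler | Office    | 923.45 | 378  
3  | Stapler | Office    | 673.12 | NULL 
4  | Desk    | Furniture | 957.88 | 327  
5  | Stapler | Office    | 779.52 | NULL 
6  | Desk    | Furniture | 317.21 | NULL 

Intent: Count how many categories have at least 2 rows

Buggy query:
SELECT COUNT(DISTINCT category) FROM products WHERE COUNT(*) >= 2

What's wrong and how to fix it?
Bug: WHERE filters individual rows, not groups, so a group-level COUNT is invalid there

Fix: Use a subquery that GROUPs and filters with HAVING, then count its rows

Corrected query:
SELECT COUNT(*) FROM (SELECT category FROM products GROUP BY category HAVING COUNT(*) >= 2)

Result:
COUNT(*)
--------
2       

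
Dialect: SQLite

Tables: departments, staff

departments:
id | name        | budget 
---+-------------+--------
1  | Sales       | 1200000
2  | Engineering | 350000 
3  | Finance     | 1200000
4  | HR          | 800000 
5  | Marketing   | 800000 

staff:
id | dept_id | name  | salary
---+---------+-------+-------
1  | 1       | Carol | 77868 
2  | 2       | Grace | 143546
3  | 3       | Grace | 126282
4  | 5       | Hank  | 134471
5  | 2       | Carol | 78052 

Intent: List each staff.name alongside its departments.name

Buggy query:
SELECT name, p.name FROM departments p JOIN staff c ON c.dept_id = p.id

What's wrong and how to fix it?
Bug: 'name' exists in both joined tables, so the database can't tell which one is meant

Fix: Qualify the column with its table alias (c.name)

Corrected query:
SELECT c.name, p.name FROM departments p JOIN staff c ON c.dept_id = p.id

Result:
name  | name       
------+------------
Carol | Sales      
Grace | Engineering
Grace | Finance    
Hank  | Marketing  
Carol | Engineering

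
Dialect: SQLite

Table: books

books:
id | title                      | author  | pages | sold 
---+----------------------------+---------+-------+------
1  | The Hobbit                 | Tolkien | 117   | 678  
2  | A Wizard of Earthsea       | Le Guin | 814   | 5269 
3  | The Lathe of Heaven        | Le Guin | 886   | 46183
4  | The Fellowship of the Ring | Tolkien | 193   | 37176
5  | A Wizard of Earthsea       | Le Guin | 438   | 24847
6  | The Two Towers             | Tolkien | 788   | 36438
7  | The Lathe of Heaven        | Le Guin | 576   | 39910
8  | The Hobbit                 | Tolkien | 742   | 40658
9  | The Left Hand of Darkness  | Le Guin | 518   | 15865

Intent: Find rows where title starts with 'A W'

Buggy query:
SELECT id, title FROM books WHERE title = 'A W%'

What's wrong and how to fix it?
Bug: Wildcards only work with LIKE; '=' treats '%' as a literal character

Fix: Use LIKE for wildcard pattern matching

Corrected query:
SELECT id, title FROM books WHERE title LIKE 'A W%'

Result:
id | title               
---+---------------------
2  | A Wizard of Earthsea
5  | A Wizard of Earthsea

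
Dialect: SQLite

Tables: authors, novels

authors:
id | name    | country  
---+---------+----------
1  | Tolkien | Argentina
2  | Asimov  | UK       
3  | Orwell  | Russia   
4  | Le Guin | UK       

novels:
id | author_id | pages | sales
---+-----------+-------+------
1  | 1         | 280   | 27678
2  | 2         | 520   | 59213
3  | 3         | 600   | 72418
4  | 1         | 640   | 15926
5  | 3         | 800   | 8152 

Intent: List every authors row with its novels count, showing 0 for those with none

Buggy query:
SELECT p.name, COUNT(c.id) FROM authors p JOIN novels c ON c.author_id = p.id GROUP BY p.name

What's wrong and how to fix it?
Bug: INNER JOIN drops authors rows that have no matching novels rows

Fix: Use LEFT JOIN so parents without children still appear (COUNT(c.id) gives 0)

Corrected query:
SELECT p.name, COUNT(c.id) FROM authors p LEFT JOIN novels c ON c.author_id = p.id GROUP BY p.name

Result:
name    | COUNT(c.id)
--------+------------
Asimov  | 1          
Le Guin | 0          
Orwell  | 2          
Tolkien | 2          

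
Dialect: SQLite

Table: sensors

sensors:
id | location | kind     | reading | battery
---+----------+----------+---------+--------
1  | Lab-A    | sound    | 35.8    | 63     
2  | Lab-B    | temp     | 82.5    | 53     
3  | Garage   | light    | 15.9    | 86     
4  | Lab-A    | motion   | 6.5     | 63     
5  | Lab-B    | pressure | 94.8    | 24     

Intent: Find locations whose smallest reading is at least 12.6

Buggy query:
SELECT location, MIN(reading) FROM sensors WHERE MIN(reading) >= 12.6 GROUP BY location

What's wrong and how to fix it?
Bug: Aggregates like MIN are computed per group after WHERE runs

Fix: Replace WHERE with HAVING after the GROUP BY

Corrected query:
SELECT location, MIN(reading) FROM sensors GROUP BY location HAVING MIN(reading) >= 12.6

Result:
location | MIN(reading)
---------+-------------
Garage   | 15.9        
Lab-B    | 82.5        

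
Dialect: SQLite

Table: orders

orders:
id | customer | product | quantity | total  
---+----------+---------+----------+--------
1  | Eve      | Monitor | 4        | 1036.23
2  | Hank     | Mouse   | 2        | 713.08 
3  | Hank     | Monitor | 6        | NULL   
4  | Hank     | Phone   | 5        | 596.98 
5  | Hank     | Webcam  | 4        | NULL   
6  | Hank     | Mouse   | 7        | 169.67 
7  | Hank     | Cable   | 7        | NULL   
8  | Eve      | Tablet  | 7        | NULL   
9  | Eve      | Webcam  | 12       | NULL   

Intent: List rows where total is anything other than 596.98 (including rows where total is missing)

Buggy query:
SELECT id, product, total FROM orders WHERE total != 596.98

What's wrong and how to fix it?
Bug: Inequality against NULL is unknown, not true; rows with NULL are dropped

Fix: Add an explicit OR total IS NULL to include the missing-value rows

Corrected query:
SELECT id, product, total FROM orders WHERE total != 596.98 OR total IS NULL

Result:
id | product | total  
---+---------+--------
1  | Monitor | 1036.23
2  | Mouse   | 713.08 
3  | Monitor | NULL   
5  | Webcam  | NULL   
6  | Mouse   | 169.67 
7  | Cable   | NULL   
8  | Tablet  | NULL   
9  | Webcam  | NULL   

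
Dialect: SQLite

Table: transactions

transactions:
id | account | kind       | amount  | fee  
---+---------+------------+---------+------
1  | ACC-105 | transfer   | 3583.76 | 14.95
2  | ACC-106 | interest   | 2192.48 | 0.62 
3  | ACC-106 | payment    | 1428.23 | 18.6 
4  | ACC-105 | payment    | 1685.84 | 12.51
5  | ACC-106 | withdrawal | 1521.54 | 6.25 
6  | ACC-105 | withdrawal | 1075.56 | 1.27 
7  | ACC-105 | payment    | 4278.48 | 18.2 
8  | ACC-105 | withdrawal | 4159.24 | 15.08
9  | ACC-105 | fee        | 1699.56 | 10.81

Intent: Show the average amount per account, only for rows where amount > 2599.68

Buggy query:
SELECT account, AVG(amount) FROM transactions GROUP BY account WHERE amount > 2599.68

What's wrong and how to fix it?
Bug: Row-level WHERE must come before GROUP BY in the clause order

Fix: Place WHERE between FROM and GROUP BY

Corrected query:
SELECT account, AVG(amount) FROM transactions WHERE amount > 2599.68 GROUP BY account

Result:
account | AVG(amount)
--------+------------
ACC-105 | 4007.16    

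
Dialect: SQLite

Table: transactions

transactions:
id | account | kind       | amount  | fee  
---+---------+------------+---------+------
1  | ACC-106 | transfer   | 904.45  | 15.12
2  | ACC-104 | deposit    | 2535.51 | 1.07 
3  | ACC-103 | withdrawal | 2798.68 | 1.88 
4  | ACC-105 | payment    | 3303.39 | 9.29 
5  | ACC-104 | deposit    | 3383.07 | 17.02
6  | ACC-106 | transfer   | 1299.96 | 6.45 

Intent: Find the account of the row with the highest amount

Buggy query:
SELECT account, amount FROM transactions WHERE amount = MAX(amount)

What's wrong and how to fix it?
Bug: WHERE is evaluated per row; an aggregate over the whole table isn't defined there

Fix: Wrap MAX in a scalar subquery so WHERE compares against a single value

Corrected query:
SELECT account, amount FROM transactions WHERE amount = (SELECT MAX(amount) FROM transactions)

Result:
account | amount 
--------+--------
ACC-104 | 3383.07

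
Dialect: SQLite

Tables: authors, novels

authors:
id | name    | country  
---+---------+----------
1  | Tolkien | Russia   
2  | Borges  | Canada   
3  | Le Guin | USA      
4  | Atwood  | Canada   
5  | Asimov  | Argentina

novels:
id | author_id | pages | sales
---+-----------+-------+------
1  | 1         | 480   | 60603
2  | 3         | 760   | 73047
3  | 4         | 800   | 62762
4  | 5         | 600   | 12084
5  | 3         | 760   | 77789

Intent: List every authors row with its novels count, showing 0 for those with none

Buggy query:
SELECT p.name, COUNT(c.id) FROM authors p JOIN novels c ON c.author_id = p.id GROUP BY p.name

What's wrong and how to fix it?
Bug: An inner join excludes parents with zero children

Fix: Use LEFT JOIN so parents without children still appear (COUNT(c.id) gives 0)

Corrected query:
SELECT p.name, COUNT(c.id) FROM authors p LEFT JOIN novels c ON c.author_id = p.id GROUP BY p.name

Result:
name    | COUNT(c.id)
--------+------------
Asimov  | 1          
Atwood  | 1          
Borges  | 0          
Le Guin | 2          
Tolkien | 1          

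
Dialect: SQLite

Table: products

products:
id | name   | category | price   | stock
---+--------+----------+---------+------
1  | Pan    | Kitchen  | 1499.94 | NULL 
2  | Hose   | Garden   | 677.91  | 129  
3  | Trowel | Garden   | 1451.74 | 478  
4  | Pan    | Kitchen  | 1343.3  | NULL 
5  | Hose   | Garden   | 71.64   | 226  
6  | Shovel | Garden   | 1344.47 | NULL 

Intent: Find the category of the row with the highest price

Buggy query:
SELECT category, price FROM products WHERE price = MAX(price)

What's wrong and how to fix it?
Bug: MAX(price) is an aggregate and cannot be used directly in WHERE

Fix: Wrap MAX in a scalar subquery so WHERE compares against a single value

Corrected query:
SELECT category, price FROM products WHERE price = (SELECT MAX(price) FROM products)

Result:
category | price  
---------+--------
Kitchen  | 1499.94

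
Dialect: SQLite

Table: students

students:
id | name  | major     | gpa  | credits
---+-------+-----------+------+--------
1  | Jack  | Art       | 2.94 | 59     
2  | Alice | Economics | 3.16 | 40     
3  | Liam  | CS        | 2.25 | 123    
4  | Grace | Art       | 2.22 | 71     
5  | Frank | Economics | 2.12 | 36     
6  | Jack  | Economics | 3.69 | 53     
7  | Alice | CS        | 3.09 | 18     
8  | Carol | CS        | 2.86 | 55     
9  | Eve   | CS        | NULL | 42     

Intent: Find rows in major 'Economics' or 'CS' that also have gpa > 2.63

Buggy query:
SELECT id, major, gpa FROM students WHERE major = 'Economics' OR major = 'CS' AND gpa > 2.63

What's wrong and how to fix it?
Bug: AND binds tighter than OR, so this parses as major = 'Economics' OR (major = 'CS' AND gpa > 2.63)

Fix: Add parentheses around the OR so the AND applies to both alternatives

Corrected query:
SELECT id, major, gpa FROM students WHERE (major = 'Economics' OR major = 'CS') AND gpa > 2.63

Result:
id | major     | gpa 
---+-----------+-----
2  | Economics | 3.16
6  | Economics | 3.69
7  | CS        | 3.09
8  | CS        | 2.86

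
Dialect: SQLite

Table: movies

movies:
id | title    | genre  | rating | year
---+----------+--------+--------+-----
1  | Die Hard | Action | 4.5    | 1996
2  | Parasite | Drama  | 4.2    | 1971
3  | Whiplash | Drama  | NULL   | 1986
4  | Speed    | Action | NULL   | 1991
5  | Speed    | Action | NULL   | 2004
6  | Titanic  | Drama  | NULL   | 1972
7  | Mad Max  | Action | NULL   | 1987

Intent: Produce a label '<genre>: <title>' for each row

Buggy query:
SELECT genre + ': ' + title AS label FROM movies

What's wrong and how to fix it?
Bug: SQLite uses || for string concatenation; + coerces text to numbers (yielding 0)

Fix: Replace + with || to concatenate text

Corrected query:
SELECT genre || ': ' || title AS label FROM movies

Result:
label           
----------------
Action: Die Hard
Drama: Parasite 
Drama: Whiplash 
Action: Speed   
Action: Speed   
Drama: Titanic  
Action: Mad Max 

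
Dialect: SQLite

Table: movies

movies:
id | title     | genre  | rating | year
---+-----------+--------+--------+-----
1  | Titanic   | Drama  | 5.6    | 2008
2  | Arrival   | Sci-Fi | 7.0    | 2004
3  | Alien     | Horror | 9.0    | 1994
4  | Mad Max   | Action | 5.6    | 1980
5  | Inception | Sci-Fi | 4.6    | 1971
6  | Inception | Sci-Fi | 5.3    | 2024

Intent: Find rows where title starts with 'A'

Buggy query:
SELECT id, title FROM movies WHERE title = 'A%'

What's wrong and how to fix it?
Bug: Wildcards only work with LIKE; '=' treats '%' as a literal character

Fix: Use LIKE for wildcard pattern matching

Corrected query:
SELECT id, title FROM movies WHERE title LIKE 'A%'

Result:
id | title  
---+--------
2  | Arrival
3  | Alien  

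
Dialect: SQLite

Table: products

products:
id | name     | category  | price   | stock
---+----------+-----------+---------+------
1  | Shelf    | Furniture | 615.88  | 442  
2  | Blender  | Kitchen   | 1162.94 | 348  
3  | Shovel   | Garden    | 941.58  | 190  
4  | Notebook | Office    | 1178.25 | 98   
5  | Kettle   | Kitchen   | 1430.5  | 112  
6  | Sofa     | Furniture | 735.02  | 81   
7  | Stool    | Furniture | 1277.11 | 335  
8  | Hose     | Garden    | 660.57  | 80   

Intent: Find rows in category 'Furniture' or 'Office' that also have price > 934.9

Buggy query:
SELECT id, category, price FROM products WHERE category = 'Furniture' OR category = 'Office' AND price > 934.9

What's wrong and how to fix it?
Bug: AND binds tighter than OR, so this parses as category = 'Furniture' OR (category = 'Office' AND price > 934.9)

Fix: Add parentheses around the OR so the AND applies to both alternatives

Corrected query:
SELECT id, category, price FROM products WHERE (category = 'Furniture' OR category = 'Office') AND price > 934.9

Result:
id | category  | price  
---+-----------+--------
4  | Office    | 1178.25
7  | Furniture | 1277.11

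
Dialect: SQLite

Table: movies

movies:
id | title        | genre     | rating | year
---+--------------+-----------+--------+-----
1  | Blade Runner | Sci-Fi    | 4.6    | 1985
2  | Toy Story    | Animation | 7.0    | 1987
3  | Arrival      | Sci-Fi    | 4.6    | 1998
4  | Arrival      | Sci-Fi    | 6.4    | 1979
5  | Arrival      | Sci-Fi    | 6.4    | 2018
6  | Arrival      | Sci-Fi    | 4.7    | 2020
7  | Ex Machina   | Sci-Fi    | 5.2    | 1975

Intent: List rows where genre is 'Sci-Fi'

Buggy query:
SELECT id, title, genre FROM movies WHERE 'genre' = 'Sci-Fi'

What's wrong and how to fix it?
Bug: 'genre' in single quotes is a string literal, not the column; the comparison is literal-vs-literal and never true

Fix: Reference the column as genre without single quotes

Corrected query:
SELECT id, title, genre FROM movies WHERE genre = 'Sci-Fi'

Result:
id | title        | genre 
---+--------------+-------
1  | Blade Runner | Sci-Fi
3  | Arrival      | Sci-Fi
4  | Arrival      | Sci-Fi
5  | Arrival      | Sci-Fi
6  | Arrival      | Sci-Fi
7  | Ex Machina   | Sci-Fi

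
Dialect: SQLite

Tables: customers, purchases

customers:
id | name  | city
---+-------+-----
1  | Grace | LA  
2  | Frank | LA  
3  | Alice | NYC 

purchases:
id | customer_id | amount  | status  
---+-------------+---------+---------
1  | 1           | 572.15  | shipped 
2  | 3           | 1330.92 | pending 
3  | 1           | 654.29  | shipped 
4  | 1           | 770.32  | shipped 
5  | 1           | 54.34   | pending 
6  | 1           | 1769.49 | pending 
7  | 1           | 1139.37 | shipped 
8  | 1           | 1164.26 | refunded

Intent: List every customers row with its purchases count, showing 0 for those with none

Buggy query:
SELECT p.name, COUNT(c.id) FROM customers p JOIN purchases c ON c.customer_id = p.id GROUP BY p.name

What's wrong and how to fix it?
Bug: INNER JOIN drops customers rows that have no matching purchases rows

Fix: Switch to LEFT JOIN to retain unmatched parent rows

Corrected query:
SELECT p.name, COUNT(c.id) FROM customers p LEFT JOIN purchases c ON c.customer_id = p.id GROUP BY p.name

Result:
name  | COUNT(c.id)
------+------------
Alice | 1          
Frank | 0          
Grace | 7          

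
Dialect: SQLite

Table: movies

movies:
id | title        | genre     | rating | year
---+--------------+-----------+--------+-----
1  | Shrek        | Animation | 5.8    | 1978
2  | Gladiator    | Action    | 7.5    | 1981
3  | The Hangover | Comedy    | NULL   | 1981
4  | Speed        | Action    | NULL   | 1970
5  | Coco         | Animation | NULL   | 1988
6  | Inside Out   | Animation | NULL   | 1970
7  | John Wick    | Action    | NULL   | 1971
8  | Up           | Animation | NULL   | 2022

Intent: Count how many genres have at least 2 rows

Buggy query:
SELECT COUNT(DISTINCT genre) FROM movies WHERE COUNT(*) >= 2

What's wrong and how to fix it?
Bug: COUNT(*) cannot appear in WHERE; the per-group count doesn't exist yet

Fix: Group first with HAVING COUNT(*) >= 2, then COUNT the resulting groups

Corrected query:
SELECT COUNT(*) FROM (SELECT genre FROM movies GROUP BY genre HAVING COUNT(*) >= 2)

Result:
COUNT(*)
--------
2       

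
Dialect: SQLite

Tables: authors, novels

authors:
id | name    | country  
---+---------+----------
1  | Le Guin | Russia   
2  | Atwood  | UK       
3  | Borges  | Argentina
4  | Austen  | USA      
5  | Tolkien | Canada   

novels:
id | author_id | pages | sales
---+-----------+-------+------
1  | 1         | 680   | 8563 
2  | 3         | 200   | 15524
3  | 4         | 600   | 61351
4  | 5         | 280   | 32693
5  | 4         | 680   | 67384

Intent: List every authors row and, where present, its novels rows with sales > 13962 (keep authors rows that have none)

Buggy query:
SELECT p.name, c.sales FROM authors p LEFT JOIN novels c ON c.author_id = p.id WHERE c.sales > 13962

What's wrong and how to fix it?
Bug: A WHERE condition on the right-hand table after LEFT JOIN drops unmatched parents

Fix: Move the right-table condition into the ON clause so unmatched parents are kept

Corrected query:
SELECT p.name, c.sales FROM authors p LEFT JOIN novels c ON c.author_id = p.id AND c.sales > 13962

Result:
name    | sales
--------+------
Le Guin | NULL 
Atwood  | NULL 
Borges  | 15524
Austen  | 61351
Austen  | 67384
Tolkien | 32693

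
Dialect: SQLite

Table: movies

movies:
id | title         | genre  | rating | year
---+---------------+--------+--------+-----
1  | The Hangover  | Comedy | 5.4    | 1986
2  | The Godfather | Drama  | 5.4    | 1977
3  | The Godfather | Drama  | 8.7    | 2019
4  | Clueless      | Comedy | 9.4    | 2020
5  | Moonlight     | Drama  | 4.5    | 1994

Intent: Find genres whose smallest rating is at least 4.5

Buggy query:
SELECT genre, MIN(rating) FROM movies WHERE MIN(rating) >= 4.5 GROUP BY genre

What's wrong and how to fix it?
Bug: Aggregates like MIN are computed per group after WHERE runs

Fix: Replace WHERE with HAVING after the GROUP BY

Corrected query:
SELECT genre, MIN(rating) FROM movies GROUP BY genre HAVING MIN(rating) >= 4.5

Result:
genre  | MIN(rating)
-------+------------
Comedy | 5.4        
Drama  | 4.5        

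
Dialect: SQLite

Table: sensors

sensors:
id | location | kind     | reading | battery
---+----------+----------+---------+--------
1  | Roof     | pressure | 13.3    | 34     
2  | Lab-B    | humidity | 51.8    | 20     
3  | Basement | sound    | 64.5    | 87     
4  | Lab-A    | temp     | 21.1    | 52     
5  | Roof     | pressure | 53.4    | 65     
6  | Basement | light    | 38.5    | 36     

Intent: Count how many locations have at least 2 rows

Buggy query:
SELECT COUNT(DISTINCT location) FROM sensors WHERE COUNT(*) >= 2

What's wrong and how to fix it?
Bug: COUNT(*) cannot appear in WHERE; the per-group count doesn't exist yet

Fix: Group first with HAVING COUNT(*) >= 2, then COUNT the resulting groups

Corrected query:
SELECT COUNT(*) FROM (SELECT location FROM sensors GROUP BY location HAVING COUNT(*) >= 2)

Result:
COUNT(*)
--------
2       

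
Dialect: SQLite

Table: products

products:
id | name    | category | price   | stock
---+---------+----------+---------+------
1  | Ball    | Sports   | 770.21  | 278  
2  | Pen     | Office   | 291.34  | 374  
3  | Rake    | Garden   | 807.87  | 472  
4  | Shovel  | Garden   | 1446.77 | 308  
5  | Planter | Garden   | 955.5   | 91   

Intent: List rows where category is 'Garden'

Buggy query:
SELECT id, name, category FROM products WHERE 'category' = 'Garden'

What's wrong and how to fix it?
Bug: Single quotes denote string literals in SQL; the column name is being compared as a constant string

Fix: Remove the quotes around the column name (or use double quotes for an identifier)

Corrected query:
SELECT id, name, category FROM products WHERE category = 'Garden'

Result:
id | name    | category
---+---------+---------
3  | Rake    | Garden  
4  | Shovel  | Garden  
5  | Planter | Garden  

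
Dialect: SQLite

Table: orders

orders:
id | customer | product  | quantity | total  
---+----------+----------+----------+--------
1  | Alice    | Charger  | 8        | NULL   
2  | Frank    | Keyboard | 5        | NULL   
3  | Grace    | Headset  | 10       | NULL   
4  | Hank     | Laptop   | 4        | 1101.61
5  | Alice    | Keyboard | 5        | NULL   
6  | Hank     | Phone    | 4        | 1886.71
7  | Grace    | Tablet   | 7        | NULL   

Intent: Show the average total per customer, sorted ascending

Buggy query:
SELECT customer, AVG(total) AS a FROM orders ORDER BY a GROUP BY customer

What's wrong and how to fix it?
Bug: ORDER BY appears before GROUP BY; SQL clause order requires GROUP BY first

Fix: Move ORDER BY to the end, after GROUP BY

Corrected query:
SELECT customer, AVG(total) AS a FROM orders GROUP BY customer ORDER BY a

Result:
customer | a      
---------+--------
Alice    | NULL   
Frank    | NULL   
Grace    | NULL   
Hank     | 1494.16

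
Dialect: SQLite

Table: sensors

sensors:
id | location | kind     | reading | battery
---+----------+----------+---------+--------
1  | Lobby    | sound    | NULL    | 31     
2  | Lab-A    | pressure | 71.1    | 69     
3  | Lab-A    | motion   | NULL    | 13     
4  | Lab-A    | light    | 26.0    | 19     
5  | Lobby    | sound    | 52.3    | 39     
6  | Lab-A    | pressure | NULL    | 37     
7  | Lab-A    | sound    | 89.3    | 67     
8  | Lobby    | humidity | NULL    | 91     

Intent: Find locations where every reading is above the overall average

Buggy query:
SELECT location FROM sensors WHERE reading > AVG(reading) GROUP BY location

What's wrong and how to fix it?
Bug: WHERE evaluates per row before aggregation, so AVG() is unavailable

Fix: Compute the overall average in a scalar subquery and compare each group's MIN against it in HAVING

Corrected query:
SELECT location FROM sensors GROUP BY location HAVING MIN(reading) > (SELECT AVG(reading) FROM sensors)

Result:
(no rows)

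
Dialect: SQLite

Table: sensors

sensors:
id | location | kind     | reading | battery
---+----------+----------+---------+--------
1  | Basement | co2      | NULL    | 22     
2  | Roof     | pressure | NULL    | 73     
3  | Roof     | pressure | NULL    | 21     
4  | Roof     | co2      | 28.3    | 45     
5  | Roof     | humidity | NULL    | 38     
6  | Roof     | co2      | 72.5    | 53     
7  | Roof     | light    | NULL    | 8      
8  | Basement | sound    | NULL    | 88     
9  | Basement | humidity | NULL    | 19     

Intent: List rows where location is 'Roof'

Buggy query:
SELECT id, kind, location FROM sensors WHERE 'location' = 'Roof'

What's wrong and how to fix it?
Bug: 'location' in single quotes is a string literal, not the column; the comparison is literal-vs-literal and never true

Fix: Reference the column as location without single quotes

Corrected query:
SELECT id, kind, location FROM sensors WHERE location = 'Roof'

Result:
id | kind     | location
---+----------+---------
2  | pressure | Roof    
3  | pressure | Roof    
4  | co2      | Roof    
5  | humidity | Roof    
6  | co2      | Roof    
7  | light    | Roof    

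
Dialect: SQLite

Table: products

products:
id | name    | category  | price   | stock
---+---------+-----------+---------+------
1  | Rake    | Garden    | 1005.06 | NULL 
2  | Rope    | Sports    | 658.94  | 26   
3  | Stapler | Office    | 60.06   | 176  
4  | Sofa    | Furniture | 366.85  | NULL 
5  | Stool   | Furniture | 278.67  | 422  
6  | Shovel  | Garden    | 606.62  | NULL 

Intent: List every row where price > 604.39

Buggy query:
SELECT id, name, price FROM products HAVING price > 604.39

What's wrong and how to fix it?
Bug: This is a non-aggregate query (no GROUP BY, no aggregates), so in SQLite the HAVING clause is invalid here; a row-level condition belongs in WHERE

Fix: Replace HAVING with WHERE since the condition applies to individual rows

Corrected query:
SELECT id, name, price FROM products WHERE price > 604.39

Result:
id | name   | price  
---+--------+--------
1  | Rake   | 1005.06
2  | Rope   | 658.94 
6  | Shovel | 606.62 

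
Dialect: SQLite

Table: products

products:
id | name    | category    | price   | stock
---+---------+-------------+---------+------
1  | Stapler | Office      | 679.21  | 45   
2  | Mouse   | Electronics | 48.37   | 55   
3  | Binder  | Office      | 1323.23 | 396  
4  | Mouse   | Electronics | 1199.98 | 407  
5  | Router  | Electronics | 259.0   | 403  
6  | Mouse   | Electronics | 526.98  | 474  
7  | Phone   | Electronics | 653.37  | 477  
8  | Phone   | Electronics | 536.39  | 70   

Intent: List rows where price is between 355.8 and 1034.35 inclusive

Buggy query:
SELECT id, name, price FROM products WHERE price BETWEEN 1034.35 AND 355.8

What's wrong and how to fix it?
Bug: The bounds are reversed; BETWEEN a AND b requires a <= b to match anything

Fix: Swap the bounds so the smaller value comes first

Corrected query:
SELECT id, name, price FROM products WHERE price BETWEEN 355.8 AND 1034.35

Result:
id | name    | price 
---+---------+-------
1  | Stapler | 679.21
6  | Mouse   | 526.98
7  | Phone   | 653.37
8  | Phone   | 536.39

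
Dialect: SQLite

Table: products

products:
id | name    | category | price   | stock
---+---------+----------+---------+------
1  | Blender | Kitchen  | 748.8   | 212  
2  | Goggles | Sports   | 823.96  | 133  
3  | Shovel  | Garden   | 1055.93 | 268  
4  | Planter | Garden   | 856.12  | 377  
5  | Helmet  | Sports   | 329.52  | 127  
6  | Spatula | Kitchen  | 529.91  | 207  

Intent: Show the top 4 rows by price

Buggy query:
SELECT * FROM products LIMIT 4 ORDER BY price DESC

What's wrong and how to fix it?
Bug: ORDER BY cannot follow LIMIT; LIMIT is the final clause

Fix: Sort with ORDER BY, then apply LIMIT

Corrected query:
SELECT * FROM products ORDER BY price DESC LIMIT 4

Result:
id | name    | category | price   | stock
---+---------+----------+---------+------
3  | Shovel  | Garden   | 1055.93 | 268  
4  | Planter | Garden   | 856.12  | 377  
2  | Goggles | Sports   | 823.96  | 133  
1  | Blender | Kitchen  | 748.8   | 212  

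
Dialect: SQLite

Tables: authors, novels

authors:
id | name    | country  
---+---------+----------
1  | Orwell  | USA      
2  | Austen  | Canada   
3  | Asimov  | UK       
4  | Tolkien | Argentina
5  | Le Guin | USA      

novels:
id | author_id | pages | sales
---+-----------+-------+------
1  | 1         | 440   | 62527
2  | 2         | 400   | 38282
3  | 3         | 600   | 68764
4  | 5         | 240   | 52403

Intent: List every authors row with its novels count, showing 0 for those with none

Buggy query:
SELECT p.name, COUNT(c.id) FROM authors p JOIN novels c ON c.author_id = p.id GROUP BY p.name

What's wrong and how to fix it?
Bug: An inner join excludes parents with zero children

Fix: Use LEFT JOIN so parents without children still appear (COUNT(c.id) gives 0)

Corrected query:
SELECT p.name, COUNT(c.id) FROM authors p LEFT JOIN novels c ON c.author_id = p.id GROUP BY p.name

Result:
name    | COUNT(c.id)
--------+------------
Asimov  | 1          
Austen  | 1          
Le Guin | 1          
Orwell  | 1          
Tolkien | 0          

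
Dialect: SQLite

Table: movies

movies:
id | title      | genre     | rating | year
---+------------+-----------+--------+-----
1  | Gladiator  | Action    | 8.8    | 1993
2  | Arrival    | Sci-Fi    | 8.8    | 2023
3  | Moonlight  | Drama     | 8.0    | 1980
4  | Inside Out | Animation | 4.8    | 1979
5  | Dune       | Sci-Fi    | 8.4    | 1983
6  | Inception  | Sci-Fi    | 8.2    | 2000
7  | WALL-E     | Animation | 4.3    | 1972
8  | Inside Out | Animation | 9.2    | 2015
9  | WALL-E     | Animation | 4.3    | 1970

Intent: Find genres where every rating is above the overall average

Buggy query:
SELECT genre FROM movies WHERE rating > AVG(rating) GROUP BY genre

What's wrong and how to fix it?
Bug: WHERE evaluates per row before aggregation, so AVG() is unavailable

Fix: Use a subquery for AVG and a HAVING MIN(...) filter so the condition holds for every row in the group

Corrected query:
SELECT genre FROM movies GROUP BY genre HAVING MIN(rating) > (SELECT AVG(rating) FROM movies)

Result:
genre 
------
Action
Drama 
Sci-Fi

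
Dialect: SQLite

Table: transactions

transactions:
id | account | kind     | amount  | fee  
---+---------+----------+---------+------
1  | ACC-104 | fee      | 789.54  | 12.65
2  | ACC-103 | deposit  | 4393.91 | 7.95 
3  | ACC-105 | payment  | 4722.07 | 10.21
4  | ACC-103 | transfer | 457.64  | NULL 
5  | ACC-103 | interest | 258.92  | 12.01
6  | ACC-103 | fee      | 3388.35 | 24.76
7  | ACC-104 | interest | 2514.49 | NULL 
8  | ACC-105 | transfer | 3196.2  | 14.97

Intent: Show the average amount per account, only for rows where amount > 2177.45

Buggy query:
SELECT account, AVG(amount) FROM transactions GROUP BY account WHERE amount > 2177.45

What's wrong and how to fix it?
Bug: WHERE cannot follow GROUP BY

Fix: Move the WHERE clause before GROUP BY

Corrected query:
SELECT account, AVG(amount) FROM transactions WHERE amount > 2177.45 GROUP BY account

Result:
account | AVG(amount)
--------+------------
ACC-103 | 3891.13    
ACC-104 | 2514.49    
ACC-105 | 3959.135   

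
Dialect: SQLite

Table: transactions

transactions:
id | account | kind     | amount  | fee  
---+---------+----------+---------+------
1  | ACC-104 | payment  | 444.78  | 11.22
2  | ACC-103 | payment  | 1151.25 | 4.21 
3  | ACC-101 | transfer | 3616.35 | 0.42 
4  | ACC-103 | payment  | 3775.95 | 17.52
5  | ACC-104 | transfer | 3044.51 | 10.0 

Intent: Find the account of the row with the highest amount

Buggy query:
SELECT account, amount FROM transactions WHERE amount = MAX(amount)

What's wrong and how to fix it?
Bug: WHERE is evaluated per row; an aggregate over the whole table isn't defined there

Fix: Use a subquery: WHERE amount = (SELECT MAX(amount) FROM transactions)

Corrected query:
SELECT account, amount FROM transactions WHERE amount = (SELECT MAX(amount) FROM transactions)

Result:
account | amount 
--------+--------
ACC-103 | 3775.95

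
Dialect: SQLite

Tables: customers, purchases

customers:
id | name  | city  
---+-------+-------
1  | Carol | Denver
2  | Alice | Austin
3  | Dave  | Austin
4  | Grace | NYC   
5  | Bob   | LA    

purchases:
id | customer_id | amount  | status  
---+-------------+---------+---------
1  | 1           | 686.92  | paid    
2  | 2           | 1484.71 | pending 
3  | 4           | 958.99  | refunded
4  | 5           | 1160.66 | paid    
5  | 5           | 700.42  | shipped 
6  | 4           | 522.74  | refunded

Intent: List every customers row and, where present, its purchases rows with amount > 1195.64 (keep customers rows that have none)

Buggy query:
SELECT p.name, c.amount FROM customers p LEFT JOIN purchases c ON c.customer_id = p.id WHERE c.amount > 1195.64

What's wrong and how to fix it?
Bug: A WHERE condition on the right-hand table after LEFT JOIN drops unmatched parents

Fix: Put 'c.amount > 1195.64' in the JOIN's ON clause instead of WHERE

Corrected query:
SELECT p.name, c.amount FROM customers p LEFT JOIN purchases c ON c.customer_id = p.id AND c.amount > 1195.64

Result:
name  | amount 
------+--------
Carol | NULL   
Alice | 1484.71
Dave  | NULL   
Grace | NULL   
Bob   | NULL   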